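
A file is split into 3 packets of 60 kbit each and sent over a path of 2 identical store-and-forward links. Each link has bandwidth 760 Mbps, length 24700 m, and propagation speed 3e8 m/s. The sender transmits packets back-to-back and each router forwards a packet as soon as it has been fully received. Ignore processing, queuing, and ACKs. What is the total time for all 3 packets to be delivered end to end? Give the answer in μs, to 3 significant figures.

480 μs

Per-hop transmission t_tx = L/R = 60000/760000000 = 78.9474 μs.
Per-hop propagation t_prop = 24700/300000000 = 82.3333 μs.
Pipeline fill: first packet needs 2·t_tx to clear all hops; remaining 2 packets each add one t_tx.
Total = (2+3-1)·t_tx + 2·t_prop = 4·78.9474 + 2·82.3333 = 480 μs.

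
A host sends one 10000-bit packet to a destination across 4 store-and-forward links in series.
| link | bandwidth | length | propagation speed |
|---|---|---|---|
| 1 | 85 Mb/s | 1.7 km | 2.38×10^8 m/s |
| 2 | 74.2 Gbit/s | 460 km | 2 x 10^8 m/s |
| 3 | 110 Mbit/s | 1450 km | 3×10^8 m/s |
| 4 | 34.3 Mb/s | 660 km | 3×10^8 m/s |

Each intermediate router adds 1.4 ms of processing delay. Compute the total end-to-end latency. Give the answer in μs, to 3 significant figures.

14000 μs

Transmission delays (L/R per hop): 117.647, 0.134771, 90.9091, 291.545 μs; sum = 500.236 μs.
Propagation delays (d/s per hop): 7.14286, 2300, 4833.33, 2200 μs; sum = 9340.48 μs.
Processing at 3 router(s): 3 × 1.4 ms = 4200 μs.
End-to-end = 14000 μs.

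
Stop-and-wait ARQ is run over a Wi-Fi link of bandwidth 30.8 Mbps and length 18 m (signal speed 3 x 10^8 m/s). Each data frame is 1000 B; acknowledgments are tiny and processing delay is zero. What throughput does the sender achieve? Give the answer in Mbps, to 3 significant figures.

t_tx = L/R = 8000/30800000 = 0.00025974 s.
t_prop = 18/300000000 = 6e-08 s; RTT = 1.2e-07 s.
Cycle = t_tx + RTT = 0.00025986 s.
Throughput = L / cycle = 8000 / 0.00025986 = 30.8 Mbps.

30.8 Mbps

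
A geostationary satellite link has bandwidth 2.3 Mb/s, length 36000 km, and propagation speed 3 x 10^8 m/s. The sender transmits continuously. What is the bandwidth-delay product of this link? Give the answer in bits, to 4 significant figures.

276000 bits

Propagation delay = 36000000 / 300000000 = 0.12 s.
BDP = R × t_prop = 2300000 × 0.12 = 276000 bits.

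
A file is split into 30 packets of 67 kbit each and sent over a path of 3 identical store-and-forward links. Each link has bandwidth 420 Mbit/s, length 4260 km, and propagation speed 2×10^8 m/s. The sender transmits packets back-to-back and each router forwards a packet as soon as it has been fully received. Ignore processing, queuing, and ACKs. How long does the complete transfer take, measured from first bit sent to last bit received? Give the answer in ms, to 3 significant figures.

Per-hop transmission t_tx = L/R = 67000/420000000 = 0.159524 ms.
Per-hop propagation t_prop = 4260000/200000000 = 21.3 ms.
Pipeline fill: first packet needs 3·t_tx to clear all hops; remaining 29 packets each add one t_tx.
Total = (3+30-1)·t_tx + 3·t_prop = 32·0.159524 + 3·21.3 = 69.0 ms.

69.0 ms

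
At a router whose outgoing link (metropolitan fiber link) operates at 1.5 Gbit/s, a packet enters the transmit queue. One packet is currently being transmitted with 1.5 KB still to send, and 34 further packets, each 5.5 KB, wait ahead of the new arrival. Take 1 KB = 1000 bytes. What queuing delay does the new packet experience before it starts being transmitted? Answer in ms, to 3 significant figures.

1.01 ms

Each queued packet: L/R = 44000/1500000000 = 0.0293333 ms.
34 queued → 0.997333 ms.
Plus remaining 12000 bits of current packet: 0.008 ms.
Queuing delay = 1.01 ms.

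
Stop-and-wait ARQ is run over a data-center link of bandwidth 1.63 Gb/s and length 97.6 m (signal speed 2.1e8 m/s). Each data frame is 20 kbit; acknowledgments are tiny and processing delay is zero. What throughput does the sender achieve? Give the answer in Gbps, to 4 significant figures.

1.515 Gbps

t_tx = L/R = 20000/1630000000 = 1.22699e-05 s.
t_prop = 97.6/210000000 = 4.64762e-07 s; RTT = 9.29524e-07 s.
Cycle = t_tx + RTT = 1.31995e-05 s.
Throughput = L / cycle = 20000 / 1.31995e-05 = 1.515 Gbps.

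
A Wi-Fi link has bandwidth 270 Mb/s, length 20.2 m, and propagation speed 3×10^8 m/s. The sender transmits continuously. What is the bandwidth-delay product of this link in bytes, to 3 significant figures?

Propagation delay = 20.2 / 300000000 = 6.73333e-08 s.
BDP = R × t_prop = 270000000 × 6.73333e-08 = 18.18 bits.
In bytes: 18.18/8 = 2.27 bytes.

2.27 bytes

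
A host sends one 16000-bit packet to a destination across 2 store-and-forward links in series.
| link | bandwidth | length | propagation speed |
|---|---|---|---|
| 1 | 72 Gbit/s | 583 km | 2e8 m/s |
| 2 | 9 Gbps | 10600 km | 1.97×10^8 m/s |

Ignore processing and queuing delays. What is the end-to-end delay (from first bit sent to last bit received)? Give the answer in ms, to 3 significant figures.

Transmission delays (L/R per hop): 0.000222222, 0.00177778 ms; sum = 0.002 ms.
Propagation delays (d/s per hop): 2.915, 53.8071 ms; sum = 56.7221 ms.
End-to-end = 56.7 ms.

56.7 ms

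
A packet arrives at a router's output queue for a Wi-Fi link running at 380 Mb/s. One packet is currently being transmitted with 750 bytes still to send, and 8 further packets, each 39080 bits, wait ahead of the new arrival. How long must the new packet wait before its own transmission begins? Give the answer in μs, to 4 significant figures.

Each queued packet: L/R = 39080/380000000 = 102.842 μs.
8 queued → 822.737 μs.
Plus remaining 6000 bits of current packet: 15.7895 μs.
Queuing delay = 838.5 μs.

838.5 μs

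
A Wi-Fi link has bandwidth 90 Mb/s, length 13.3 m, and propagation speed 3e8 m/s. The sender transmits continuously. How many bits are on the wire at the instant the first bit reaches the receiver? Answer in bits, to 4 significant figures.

3.990 bits

Propagation delay = 13.3 / 300000000 = 4.43333e-08 s.
BDP = R × t_prop = 90000000 × 4.43333e-08 = 3.99 bits.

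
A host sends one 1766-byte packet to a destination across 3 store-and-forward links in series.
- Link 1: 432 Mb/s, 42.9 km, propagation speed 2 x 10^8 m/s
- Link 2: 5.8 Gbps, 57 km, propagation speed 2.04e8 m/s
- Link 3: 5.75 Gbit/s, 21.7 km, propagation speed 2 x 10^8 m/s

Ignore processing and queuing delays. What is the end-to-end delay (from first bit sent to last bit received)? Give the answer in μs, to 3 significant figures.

640 μs

L = 1766 × 8 = 14128 bits.
Transmission delays (L/R per hop): 32.7037, 2.43586, 2.45704 μs; sum = 37.5966 μs.
Propagation delays (d/s per hop): 214.5, 279.412, 108.5 μs; sum = 602.412 μs.
End-to-end = 640 μs.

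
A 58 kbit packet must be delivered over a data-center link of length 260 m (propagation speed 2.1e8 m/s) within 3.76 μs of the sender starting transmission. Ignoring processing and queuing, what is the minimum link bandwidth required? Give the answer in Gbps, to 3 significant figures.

Propagation delay = 260 / 210000000 = 1.2381 μs.
Transmission budget = 3.76 − 1.2381 = 2.5219 μs.
R ≥ L / t_tx = 58000 bits / 2.5219e-06 s = 23.0 Gbps.

23.0 Gbps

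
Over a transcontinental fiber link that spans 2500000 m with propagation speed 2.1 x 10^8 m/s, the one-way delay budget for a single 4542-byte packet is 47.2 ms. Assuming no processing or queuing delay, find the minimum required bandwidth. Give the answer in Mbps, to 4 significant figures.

1.029 Mbps

L = 36336 bits.
Propagation delay = 2500000 / 210000000 = 11.9048 ms.
Transmission budget = 47.2 − 11.9048 = 35.2952 ms.
R ≥ L / t_tx = 36336 bits / 0.0352952 s = 1.029 Mbps.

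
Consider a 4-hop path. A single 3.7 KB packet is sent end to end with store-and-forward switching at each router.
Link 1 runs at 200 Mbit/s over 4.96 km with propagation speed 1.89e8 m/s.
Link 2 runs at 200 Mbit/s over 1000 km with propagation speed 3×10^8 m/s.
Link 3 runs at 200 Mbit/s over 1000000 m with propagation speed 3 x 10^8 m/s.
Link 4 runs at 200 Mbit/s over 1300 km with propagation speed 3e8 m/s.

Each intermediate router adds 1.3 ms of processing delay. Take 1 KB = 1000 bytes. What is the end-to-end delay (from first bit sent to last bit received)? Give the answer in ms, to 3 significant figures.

L = 29600 bits.
Transmission delay per hop = L/R = 29600/200000000 = 0.148 ms; 4 hops → 0.592 ms.
Propagation delays (d/s per hop): 0.0262434, 3.33333, 3.33333, 4.33333 ms; sum = 11.0262 ms.
Processing at 3 router(s): 3 × 1.3 ms = 3.9 ms.
End-to-end = 15.5 ms.

15.5 ms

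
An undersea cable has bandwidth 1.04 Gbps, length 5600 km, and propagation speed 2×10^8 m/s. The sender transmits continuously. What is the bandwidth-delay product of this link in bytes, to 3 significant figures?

Propagation delay = 5600000 / 200000000 = 0.028 s.
BDP = R × t_prop = 1040000000 × 0.028 = 29120000 bits.
In bytes: 29120000/8 = 3640000 bytes.

3640000 bytes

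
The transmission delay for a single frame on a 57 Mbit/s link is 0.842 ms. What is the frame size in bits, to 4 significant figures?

47990 bits

L = R × t_tx = 57000000 b/s × 0.000842 s = 47994 bits.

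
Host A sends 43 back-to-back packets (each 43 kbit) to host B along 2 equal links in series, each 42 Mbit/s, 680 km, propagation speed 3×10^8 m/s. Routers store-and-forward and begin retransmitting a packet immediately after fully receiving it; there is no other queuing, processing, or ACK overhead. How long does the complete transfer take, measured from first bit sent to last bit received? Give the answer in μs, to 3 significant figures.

49600 μs

Per-hop transmission t_tx = L/R = 43000/42000000 = 1023.81 μs.
Per-hop propagation t_prop = 680000/300000000 = 2266.67 μs.
Pipeline fill: first packet needs 2·t_tx to clear all hops; remaining 42 packets each add one t_tx.
Total = (2+43-1)·t_tx + 2·t_prop = 44·1023.81 + 2·2266.67 = 49600 μs.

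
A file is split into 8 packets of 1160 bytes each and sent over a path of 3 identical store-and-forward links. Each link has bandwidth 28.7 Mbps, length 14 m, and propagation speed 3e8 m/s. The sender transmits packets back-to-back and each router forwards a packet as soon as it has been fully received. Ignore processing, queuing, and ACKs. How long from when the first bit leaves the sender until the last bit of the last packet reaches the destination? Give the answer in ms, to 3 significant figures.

3.23 ms

Per-hop transmission t_tx = L/R = 9280/28700000 = 0.323345 ms.
Per-hop propagation t_prop = 14/300000000 = 4.66667e-05 ms.
Pipeline fill: first packet needs 3·t_tx to clear all hops; remaining 7 packets each add one t_tx.
Total = (3+8-1)·t_tx + 3·t_prop = 10·0.323345 + 3·4.66667e-05 = 3.23 ms.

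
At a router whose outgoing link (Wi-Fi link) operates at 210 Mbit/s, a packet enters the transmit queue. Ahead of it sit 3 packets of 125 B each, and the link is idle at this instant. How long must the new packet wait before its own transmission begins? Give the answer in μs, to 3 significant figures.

14.3 μs

Each queued packet: L/R = 1000/210000000 = 4.7619 μs.
3 queued → 14.2857 μs.
Queuing delay = 14.3 μs.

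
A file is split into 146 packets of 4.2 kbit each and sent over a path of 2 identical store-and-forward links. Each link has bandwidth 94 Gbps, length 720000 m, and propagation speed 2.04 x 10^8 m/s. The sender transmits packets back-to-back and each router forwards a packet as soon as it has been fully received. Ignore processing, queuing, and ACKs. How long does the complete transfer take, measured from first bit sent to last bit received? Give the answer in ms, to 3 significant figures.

Per-hop transmission t_tx = L/R = 4200/94000000000 = 4.46809e-05 ms.
Per-hop propagation t_prop = 720000/204000000 = 3.52941 ms.
Pipeline fill: first packet needs 2·t_tx to clear all hops; remaining 145 packets each add one t_tx.
Total = (2+146-1)·t_tx + 2·t_prop = 147·4.46809e-05 + 2·3.52941 = 7.07 ms.

7.07 ms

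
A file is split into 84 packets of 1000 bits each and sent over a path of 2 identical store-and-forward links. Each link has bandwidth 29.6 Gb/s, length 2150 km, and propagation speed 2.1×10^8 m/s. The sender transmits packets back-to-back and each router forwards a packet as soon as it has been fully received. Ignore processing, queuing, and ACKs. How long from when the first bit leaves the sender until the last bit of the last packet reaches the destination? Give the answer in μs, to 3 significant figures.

Per-hop transmission t_tx = L/R = 1000/29600000000 = 0.0337838 μs.
Per-hop propagation t_prop = 2150000/210000000 = 10238.1 μs.
Pipeline fill: first packet needs 2·t_tx to clear all hops; remaining 83 packets each add one t_tx.
Total = (2+84-1)·t_tx + 2·t_prop = 85·0.0337838 + 2·10238.1 = 20500 μs.

20500 μs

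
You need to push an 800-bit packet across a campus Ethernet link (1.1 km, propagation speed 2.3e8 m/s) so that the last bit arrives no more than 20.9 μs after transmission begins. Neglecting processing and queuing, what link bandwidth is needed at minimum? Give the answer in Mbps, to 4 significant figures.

Propagation delay = 1100 / 2.3e+08 = 4.78261 μs.
Transmission budget = 20.9 − 4.78261 = 16.1174 μs.
R ≥ L / t_tx = 800 bits / 1.61174e-05 s = 49.64 Mbps.

49.64 Mbps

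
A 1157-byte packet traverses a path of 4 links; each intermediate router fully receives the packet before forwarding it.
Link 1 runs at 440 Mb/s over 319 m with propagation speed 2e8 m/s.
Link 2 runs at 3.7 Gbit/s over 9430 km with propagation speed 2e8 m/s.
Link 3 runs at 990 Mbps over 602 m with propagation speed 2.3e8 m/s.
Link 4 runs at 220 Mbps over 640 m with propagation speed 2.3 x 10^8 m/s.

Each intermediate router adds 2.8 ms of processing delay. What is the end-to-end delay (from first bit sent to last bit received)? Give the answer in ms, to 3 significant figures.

55.6 ms

L = 1157 × 8 = 9256 bits.
Transmission delays (L/R per hop): 0.0210364, 0.00250162, 0.00934949, 0.0420727 ms; sum = 0.0749602 ms.
Propagation delays (d/s per hop): 0.001595, 47.15, 0.00261739, 0.00278261 ms; sum = 47.157 ms.
Processing at 3 router(s): 3 × 2.8 ms = 8.4 ms.
End-to-end = 55.6 ms.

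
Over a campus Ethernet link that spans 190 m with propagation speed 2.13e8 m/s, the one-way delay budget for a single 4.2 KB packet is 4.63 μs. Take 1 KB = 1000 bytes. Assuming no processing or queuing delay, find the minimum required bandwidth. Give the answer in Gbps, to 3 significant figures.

L = 33600 bits.
Propagation delay = 190 / 213000000 = 0.892019 μs.
Transmission budget = 4.63 − 0.892019 = 3.73798 μs.
R ≥ L / t_tx = 33600 bits / 3.73798e-06 s = 8.99 Gbps.

8.99 Gbps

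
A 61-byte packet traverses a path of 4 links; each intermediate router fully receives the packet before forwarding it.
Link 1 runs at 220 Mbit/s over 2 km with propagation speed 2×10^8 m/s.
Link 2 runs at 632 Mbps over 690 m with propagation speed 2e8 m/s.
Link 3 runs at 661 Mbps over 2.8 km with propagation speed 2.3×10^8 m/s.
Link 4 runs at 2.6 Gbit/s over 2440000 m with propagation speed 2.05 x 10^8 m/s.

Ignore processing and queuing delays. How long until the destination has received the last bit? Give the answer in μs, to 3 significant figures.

11900 μs

L = 61 × 8 = 488 bits.
Transmission delays (L/R per hop): 2.21818, 0.772152, 0.738275, 0.187692 μs; sum = 3.9163 μs.
Propagation delays (d/s per hop): 10, 3.45, 12.1739, 11902.4 μs; sum = 11928.1 μs.
End-to-end = 11900 μs.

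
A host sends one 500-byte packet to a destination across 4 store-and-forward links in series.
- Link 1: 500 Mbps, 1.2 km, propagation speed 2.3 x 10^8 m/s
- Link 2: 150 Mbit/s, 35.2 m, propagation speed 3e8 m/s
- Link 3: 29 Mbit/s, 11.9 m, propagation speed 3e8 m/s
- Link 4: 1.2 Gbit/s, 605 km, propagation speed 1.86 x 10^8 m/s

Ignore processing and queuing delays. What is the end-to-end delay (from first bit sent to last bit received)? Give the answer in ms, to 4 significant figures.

3.434 ms

L = 500 × 8 = 4000 bits.
Transmission delays (L/R per hop): 0.008, 0.0266667, 0.137931, 0.00333333 ms; sum = 0.175931 ms.
Propagation delays (d/s per hop): 0.00521739, 0.000117333, 3.96667e-05, 3.25269 ms; sum = 3.25806 ms.
End-to-end = 3.434 ms.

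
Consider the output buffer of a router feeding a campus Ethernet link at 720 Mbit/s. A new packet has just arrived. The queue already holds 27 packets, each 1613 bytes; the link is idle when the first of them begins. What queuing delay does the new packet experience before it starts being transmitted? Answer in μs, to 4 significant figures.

483.9 μs

Each queued packet: L/R = 12904/720000000 = 17.9222 μs.
27 queued → 483.9 μs.
Queuing delay = 483.9 μs.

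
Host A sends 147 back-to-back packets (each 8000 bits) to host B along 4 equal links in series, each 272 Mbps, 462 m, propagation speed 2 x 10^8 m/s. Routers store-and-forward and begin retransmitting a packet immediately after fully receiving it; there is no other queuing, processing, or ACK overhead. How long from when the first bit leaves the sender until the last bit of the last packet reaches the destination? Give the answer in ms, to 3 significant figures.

4.42 ms

Per-hop transmission t_tx = L/R = 8000/272000000 = 0.0294118 ms.
Per-hop propagation t_prop = 462/200000000 = 0.00231 ms.
Pipeline fill: first packet needs 4·t_tx to clear all hops; remaining 146 packets each add one t_tx.
Total = (4+147-1)·t_tx + 4·t_prop = 150·0.0294118 + 4·0.00231 = 4.42 ms.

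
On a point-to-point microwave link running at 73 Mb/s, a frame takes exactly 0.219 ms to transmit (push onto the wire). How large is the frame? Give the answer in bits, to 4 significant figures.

L = R × t_tx = 73000000 b/s × 0.000219 s = 15987 bits.

15990 bits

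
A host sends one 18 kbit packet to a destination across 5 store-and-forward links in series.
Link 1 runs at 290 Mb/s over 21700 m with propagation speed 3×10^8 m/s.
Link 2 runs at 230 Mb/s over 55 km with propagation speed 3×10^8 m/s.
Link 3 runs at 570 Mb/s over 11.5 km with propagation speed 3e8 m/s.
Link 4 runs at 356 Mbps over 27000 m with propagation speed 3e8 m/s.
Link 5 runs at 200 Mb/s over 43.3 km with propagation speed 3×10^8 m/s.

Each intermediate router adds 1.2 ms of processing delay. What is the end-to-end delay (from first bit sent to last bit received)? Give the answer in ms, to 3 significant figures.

5.64 ms

L = 18000 bits.
Transmission delays (L/R per hop): 0.062069, 0.0782609, 0.0315789, 0.0505618, 0.09 ms; sum = 0.312471 ms.
Propagation delays (d/s per hop): 0.0723333, 0.183333, 0.0383333, 0.09, 0.144333 ms; sum = 0.528333 ms.
Processing at 4 router(s): 4 × 1.2 ms = 4.8 ms.
End-to-end = 5.64 ms.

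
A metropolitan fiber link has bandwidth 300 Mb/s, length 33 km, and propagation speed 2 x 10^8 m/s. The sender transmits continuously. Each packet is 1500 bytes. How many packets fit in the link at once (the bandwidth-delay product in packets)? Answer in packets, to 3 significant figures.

4.13 packets

Propagation delay = 33000 / 200000000 = 0.000165 s.
BDP = R × t_prop = 300000000 × 0.000165 = 49500 bits.
In packets of 12000 bits: 4.13 packets.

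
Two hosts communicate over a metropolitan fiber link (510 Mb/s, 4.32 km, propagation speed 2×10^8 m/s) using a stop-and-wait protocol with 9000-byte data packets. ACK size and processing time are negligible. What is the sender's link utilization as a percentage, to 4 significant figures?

76.57 %

t_tx = L/R = 72000/510000000 = 0.000141176 s.
t_prop = 4320/200000000 = 2.16e-05 s; RTT = 4.32e-05 s.
Cycle = t_tx + RTT = 0.000184376 s.
Utilization = t_tx / cycle = 0.000141176/0.000184376 = 76.57 %.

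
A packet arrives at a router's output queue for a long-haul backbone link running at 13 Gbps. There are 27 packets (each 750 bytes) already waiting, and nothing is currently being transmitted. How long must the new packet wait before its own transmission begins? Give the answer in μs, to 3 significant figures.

12.5 μs

Each queued packet: L/R = 6000/13000000000 = 0.461538 μs.
27 queued → 12.4615 μs.
Queuing delay = 12.5 μs.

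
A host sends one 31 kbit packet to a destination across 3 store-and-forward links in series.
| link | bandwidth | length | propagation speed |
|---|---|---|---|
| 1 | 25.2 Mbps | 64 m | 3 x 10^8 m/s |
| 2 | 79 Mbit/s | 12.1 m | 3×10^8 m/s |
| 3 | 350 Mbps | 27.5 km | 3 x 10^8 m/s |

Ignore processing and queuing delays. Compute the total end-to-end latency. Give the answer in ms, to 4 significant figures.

L = 31000 bits.
Transmission delays (L/R per hop): 1.23016, 0.392405, 0.0885714 ms; sum = 1.71114 ms.
Propagation delays (d/s per hop): 0.000213333, 4.03333e-05, 0.0916667 ms; sum = 0.0919203 ms.
End-to-end = 1.803 ms.

1.803 ms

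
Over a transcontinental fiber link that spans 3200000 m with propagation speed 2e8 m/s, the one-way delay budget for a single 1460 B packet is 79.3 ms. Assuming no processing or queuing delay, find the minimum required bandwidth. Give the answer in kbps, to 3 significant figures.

185 kbps

L = 11680 bits.
Propagation delay = 3200000 / 200000000 = 16 ms.
Transmission budget = 79.3 − 16 = 63.3 ms.
R ≥ L / t_tx = 11680 bits / 0.0633 s = 185 kbps.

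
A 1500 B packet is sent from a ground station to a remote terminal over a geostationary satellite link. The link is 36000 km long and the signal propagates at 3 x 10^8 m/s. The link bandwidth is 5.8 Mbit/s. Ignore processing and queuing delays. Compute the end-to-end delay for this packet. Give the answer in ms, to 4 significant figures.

122.1 ms

L = 1500 × 8 = 12000 bits.
Transmission delay = L/R = 12000 / 5800000 = 2.06897 ms.
Propagation delay = d/s = 36000000 m / 300000000 m/s = 120 ms.
Total = 122.1 ms.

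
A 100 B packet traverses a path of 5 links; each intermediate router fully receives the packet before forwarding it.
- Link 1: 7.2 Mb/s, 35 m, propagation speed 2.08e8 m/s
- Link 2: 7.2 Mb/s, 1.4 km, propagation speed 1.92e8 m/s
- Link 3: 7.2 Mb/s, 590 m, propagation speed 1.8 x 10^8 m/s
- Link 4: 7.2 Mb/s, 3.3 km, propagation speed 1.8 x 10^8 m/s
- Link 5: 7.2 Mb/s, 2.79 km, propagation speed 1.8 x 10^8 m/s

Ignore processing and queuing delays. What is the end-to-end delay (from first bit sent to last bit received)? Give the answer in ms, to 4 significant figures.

0.6001 ms

L = 100 × 8 = 800 bits.
Transmission delay per hop = L/R = 800/7200000 = 0.111111 ms; 5 hops → 0.555556 ms.
Propagation delays (d/s per hop): 0.000168269, 0.00729167, 0.00327778, 0.0183333, 0.0155 ms; sum = 0.044571 ms.
End-to-end = 0.6001 ms.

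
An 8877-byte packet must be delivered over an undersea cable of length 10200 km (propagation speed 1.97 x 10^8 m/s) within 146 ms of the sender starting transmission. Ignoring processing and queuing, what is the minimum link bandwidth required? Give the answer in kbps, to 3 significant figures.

754 kbps

L = 71016 bits.
Propagation delay = 10200000 / 197000000 = 51.7766 ms.
Transmission budget = 146 − 51.7766 = 94.2234 ms.
R ≥ L / t_tx = 71016 bits / 0.0942234 s = 754 kbps.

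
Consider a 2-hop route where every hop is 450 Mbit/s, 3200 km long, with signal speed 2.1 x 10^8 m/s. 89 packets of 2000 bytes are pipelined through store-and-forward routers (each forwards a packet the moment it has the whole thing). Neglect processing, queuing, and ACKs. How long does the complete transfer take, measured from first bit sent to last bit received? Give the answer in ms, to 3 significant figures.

33.7 ms

Per-hop transmission t_tx = L/R = 16000/450000000 = 0.0355556 ms.
Per-hop propagation t_prop = 3200000/210000000 = 15.2381 ms.
Pipeline fill: first packet needs 2·t_tx to clear all hops; remaining 88 packets each add one t_tx.
Total = (2+89-1)·t_tx + 2·t_prop = 90·0.0355556 + 2·15.2381 = 33.7 ms.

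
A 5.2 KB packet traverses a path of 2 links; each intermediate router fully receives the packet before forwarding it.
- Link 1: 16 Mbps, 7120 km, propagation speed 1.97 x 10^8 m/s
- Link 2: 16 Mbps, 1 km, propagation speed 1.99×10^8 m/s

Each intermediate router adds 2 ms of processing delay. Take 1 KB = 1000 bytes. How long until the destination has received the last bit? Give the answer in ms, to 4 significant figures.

43.35 ms

L = 41600 bits.
Transmission delay per hop = L/R = 41600/16000000 = 2.6 ms; 2 hops → 5.2 ms.
Propagation delays (d/s per hop): 36.1421, 0.00502513 ms; sum = 36.1472 ms.
Processing at 1 router(s): 1 × 2 ms = 2 ms.
End-to-end = 43.35 ms.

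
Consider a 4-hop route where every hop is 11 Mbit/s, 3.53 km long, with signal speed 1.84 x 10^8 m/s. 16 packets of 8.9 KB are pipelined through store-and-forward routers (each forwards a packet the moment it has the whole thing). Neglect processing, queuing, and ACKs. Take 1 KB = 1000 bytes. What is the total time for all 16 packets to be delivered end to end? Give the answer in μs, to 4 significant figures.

123100 μs

Per-hop transmission t_tx = L/R = 71200/11000000 = 6472.73 μs.
Per-hop propagation t_prop = 3530/184000000 = 19.1848 μs.
Pipeline fill: first packet needs 4·t_tx to clear all hops; remaining 15 packets each add one t_tx.
Total = (4+16-1)·t_tx + 4·t_prop = 19·6472.73 + 4·19.1848 = 123100 μs.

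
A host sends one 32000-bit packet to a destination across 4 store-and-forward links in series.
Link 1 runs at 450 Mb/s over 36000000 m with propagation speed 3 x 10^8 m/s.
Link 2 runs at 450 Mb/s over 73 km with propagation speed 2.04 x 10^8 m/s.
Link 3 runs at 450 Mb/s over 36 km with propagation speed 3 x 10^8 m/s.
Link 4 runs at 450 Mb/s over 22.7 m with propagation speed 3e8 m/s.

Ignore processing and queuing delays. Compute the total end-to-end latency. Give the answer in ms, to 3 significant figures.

121 ms

Transmission delay per hop = L/R = 32000/450000000 = 0.0711111 ms; 4 hops → 0.284444 ms.
Propagation delays (d/s per hop): 120, 0.357843, 0.12, 7.56667e-05 ms; sum = 120.478 ms.
End-to-end = 121 ms.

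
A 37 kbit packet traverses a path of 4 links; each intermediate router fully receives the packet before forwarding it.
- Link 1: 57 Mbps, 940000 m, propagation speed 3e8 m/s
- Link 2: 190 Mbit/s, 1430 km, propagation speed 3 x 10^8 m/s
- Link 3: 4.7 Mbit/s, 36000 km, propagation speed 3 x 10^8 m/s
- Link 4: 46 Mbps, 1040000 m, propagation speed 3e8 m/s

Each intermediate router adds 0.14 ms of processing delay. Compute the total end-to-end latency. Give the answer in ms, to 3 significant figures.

L = 37000 bits.
Transmission delays (L/R per hop): 0.649123, 0.194737, 7.87234, 0.804348 ms; sum = 9.52055 ms.
Propagation delays (d/s per hop): 3.13333, 4.76667, 120, 3.46667 ms; sum = 131.367 ms.
Processing at 3 router(s): 3 × 0.14 ms = 0.42 ms.
End-to-end = 141 ms.

141 ms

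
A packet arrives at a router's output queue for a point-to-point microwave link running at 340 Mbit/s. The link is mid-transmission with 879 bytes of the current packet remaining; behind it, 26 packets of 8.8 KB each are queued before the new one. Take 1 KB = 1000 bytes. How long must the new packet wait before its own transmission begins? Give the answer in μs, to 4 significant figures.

Each queued packet: L/R = 70400/340000000 = 207.059 μs.
26 queued → 5383.53 μs.
Plus remaining 7032 bits of current packet: 20.6824 μs.
Queuing delay = 5404 μs.

5404 μs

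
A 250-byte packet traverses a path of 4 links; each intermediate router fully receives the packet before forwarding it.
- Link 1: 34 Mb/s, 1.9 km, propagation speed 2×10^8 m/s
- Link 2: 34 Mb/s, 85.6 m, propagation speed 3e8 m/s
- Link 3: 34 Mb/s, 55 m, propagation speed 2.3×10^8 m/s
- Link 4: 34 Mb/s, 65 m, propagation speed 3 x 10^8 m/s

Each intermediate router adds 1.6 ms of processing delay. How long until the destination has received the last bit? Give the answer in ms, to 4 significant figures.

L = 250 × 8 = 2000 bits.
Transmission delay per hop = L/R = 2000/34000000 = 0.0588235 ms; 4 hops → 0.235294 ms.
Propagation delays (d/s per hop): 0.0095, 0.000285333, 0.00023913, 0.000216667 ms; sum = 0.0102411 ms.
Processing at 3 router(s): 3 × 1.6 ms = 4.8 ms.
End-to-end = 5.046 ms.

5.046 ms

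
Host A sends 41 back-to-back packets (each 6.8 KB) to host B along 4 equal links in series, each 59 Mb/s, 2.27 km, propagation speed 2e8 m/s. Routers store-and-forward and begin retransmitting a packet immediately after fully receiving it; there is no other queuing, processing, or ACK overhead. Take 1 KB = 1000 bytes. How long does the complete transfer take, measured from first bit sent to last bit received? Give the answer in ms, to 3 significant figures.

40.6 ms

Per-hop transmission t_tx = L/R = 54400/59000000 = 0.922034 ms.
Per-hop propagation t_prop = 2270/200000000 = 0.01135 ms.
Pipeline fill: first packet needs 4·t_tx to clear all hops; remaining 40 packets each add one t_tx.
Total = (4+41-1)·t_tx + 4·t_prop = 44·0.922034 + 4·0.01135 = 40.6 ms.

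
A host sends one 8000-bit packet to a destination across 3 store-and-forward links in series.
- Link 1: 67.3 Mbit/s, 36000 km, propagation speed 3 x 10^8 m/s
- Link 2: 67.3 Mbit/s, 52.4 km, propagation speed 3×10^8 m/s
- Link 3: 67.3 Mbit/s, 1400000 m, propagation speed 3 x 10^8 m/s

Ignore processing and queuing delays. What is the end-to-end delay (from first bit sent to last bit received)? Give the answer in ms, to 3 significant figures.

125 ms

Transmission delay per hop = L/R = 8000/67300000 = 0.118871 ms; 3 hops → 0.356612 ms.
Propagation delays (d/s per hop): 120, 0.174667, 4.66667 ms; sum = 124.841 ms.
End-to-end = 125 ms.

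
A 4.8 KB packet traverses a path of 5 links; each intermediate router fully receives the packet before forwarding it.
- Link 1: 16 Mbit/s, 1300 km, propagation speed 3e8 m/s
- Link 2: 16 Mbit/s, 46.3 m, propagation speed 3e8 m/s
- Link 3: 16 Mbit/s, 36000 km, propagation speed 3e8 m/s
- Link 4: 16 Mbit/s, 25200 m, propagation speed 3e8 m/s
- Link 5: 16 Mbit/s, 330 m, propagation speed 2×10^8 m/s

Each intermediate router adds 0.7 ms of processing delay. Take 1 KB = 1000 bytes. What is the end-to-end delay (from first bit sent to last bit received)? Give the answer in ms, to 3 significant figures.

139 ms

L = 38400 bits.
Transmission delay per hop = L/R = 38400/16000000 = 2.4 ms; 5 hops → 12 ms.
Propagation delays (d/s per hop): 4.33333, 0.000154333, 120, 0.084, 0.00165 ms; sum = 124.419 ms.
Processing at 4 router(s): 4 × 0.7 ms = 2.8 ms.
End-to-end = 139 ms.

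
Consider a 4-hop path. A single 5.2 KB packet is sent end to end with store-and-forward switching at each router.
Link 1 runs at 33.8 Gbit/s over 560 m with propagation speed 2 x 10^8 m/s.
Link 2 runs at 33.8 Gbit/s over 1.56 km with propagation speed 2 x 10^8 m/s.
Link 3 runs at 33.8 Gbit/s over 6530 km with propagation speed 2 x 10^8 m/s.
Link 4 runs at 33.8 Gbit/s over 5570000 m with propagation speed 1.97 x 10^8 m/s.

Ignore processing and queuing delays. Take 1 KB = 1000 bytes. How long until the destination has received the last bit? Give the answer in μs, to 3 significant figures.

L = 41600 bits.
Transmission delay per hop = L/R = 41600/3.38e+10 = 1.23077 μs; 4 hops → 4.92308 μs.
Propagation delays (d/s per hop): 2.8, 7.8, 32650, 28274.1 μs; sum = 60934.7 μs.
End-to-end = 60900 μs.

60900 μs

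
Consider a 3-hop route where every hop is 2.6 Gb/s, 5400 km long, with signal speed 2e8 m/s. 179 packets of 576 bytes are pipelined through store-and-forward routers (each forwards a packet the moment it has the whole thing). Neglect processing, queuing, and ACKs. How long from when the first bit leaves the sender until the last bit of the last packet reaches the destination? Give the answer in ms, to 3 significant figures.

Per-hop transmission t_tx = L/R = 4608/2600000000 = 0.00177231 ms.
Per-hop propagation t_prop = 5400000/200000000 = 27 ms.
Pipeline fill: first packet needs 3·t_tx to clear all hops; remaining 178 packets each add one t_tx.
Total = (3+179-1)·t_tx + 3·t_prop = 181·0.00177231 + 3·27 = 81.3 ms.

81.3 ms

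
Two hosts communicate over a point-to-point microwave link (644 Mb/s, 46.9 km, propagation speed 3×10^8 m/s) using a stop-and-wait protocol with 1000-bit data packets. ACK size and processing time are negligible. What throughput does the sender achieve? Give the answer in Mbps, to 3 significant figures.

t_tx = L/R = 1000/644000000 = 1.5528e-06 s.
t_prop = 46900/300000000 = 0.000156333 s; RTT = 0.000312667 s.
Cycle = t_tx + RTT = 0.000314219 s.
Throughput = L / cycle = 1000 / 0.000314219 = 3.18 Mbps.

3.18 Mbps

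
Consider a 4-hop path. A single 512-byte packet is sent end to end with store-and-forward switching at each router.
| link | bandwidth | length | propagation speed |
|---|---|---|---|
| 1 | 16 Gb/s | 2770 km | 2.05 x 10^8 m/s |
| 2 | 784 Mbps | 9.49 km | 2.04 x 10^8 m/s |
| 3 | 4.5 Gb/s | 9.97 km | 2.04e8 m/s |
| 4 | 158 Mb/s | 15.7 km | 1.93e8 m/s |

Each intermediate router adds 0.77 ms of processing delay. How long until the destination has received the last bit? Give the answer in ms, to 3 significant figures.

L = 512 × 8 = 4096 bits.
Transmission delays (L/R per hop): 0.000256, 0.00522449, 0.000910222, 0.0259241 ms; sum = 0.0323148 ms.
Propagation delays (d/s per hop): 13.5122, 0.0465196, 0.0488725, 0.0813472 ms; sum = 13.6889 ms.
Processing at 3 router(s): 3 × 0.77 ms = 2.31 ms.
End-to-end = 16.0 ms.

16.0 ms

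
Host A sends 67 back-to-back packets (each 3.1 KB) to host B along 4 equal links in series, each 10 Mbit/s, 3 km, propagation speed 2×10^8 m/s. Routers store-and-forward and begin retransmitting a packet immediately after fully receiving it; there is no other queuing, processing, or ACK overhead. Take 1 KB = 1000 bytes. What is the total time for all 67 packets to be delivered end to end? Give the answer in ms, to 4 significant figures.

173.7 ms

Per-hop transmission t_tx = L/R = 24800/10000000 = 2.48 ms.
Per-hop propagation t_prop = 3000/200000000 = 0.015 ms.
Pipeline fill: first packet needs 4·t_tx to clear all hops; remaining 66 packets each add one t_tx.
Total = (4+67-1)·t_tx + 4·t_prop = 70·2.48 + 4·0.015 = 173.7 ms.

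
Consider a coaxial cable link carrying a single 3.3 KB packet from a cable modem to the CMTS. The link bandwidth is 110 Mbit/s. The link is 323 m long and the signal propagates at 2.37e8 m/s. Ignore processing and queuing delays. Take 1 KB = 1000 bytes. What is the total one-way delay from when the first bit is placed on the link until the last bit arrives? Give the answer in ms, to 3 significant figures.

0.241 ms

L = 26400 bits.
Transmission delay = L/R = 26400 / 110000000 = 0.24 ms.
Propagation delay = d/s = 323 m / 237000000 m/s = 0.00136287 ms.
Total = 0.241 ms.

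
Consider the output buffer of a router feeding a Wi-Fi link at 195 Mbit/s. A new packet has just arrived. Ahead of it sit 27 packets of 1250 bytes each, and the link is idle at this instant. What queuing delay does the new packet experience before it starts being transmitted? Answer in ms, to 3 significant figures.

Each queued packet: L/R = 10000/195000000 = 0.0512821 ms.
27 queued → 1.38462 ms.
Queuing delay = 1.38 ms.

1.38 ms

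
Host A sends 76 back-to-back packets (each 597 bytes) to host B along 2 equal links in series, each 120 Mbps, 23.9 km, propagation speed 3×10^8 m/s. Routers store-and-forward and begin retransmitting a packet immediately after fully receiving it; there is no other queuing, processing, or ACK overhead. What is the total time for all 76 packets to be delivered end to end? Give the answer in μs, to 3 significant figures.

Per-hop transmission t_tx = L/R = 4776/120000000 = 39.8 μs.
Per-hop propagation t_prop = 23900/300000000 = 79.6667 μs.
Pipeline fill: first packet needs 2·t_tx to clear all hops; remaining 75 packets each add one t_tx.
Total = (2+76-1)·t_tx + 2·t_prop = 77·39.8 + 2·79.6667 = 3220 μs.

3220 μs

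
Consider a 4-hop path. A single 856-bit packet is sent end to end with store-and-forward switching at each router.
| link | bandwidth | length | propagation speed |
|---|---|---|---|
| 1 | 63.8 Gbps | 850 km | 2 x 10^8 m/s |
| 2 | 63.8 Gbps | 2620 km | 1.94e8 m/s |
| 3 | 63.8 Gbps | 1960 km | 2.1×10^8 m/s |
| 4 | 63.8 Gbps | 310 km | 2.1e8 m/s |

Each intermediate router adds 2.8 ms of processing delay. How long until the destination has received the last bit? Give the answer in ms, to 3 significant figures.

Transmission delay per hop = L/R = 856/63800000000 = 1.34169e-05 ms; 4 hops → 5.36677e-05 ms.
Propagation delays (d/s per hop): 4.25, 13.5052, 9.33333, 1.47619 ms; sum = 28.5647 ms.
Processing at 3 router(s): 3 × 2.8 ms = 8.4 ms.
End-to-end = 37.0 ms.

37.0 ms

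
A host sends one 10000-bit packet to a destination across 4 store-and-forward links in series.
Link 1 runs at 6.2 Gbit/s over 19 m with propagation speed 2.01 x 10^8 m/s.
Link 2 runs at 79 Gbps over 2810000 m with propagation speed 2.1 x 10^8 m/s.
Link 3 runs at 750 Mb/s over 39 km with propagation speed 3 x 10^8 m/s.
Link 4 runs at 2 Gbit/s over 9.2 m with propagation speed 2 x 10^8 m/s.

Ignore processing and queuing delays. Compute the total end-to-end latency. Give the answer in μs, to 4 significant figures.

Transmission delays (L/R per hop): 1.6129, 0.126582, 13.3333, 5 μs; sum = 20.0728 μs.
Propagation delays (d/s per hop): 0.0945274, 13381, 130, 0.046 μs; sum = 13511.1 μs.
End-to-end = 13530 μs.

13530 μs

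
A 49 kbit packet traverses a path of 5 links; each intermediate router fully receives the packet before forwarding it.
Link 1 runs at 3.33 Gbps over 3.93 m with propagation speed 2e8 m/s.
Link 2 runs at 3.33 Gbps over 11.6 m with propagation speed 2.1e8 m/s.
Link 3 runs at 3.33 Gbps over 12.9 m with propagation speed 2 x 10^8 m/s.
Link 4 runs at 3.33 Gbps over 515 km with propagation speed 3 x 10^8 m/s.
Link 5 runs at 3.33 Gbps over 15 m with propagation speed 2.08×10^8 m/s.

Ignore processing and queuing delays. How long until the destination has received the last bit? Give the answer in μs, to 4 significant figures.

L = 49000 bits.
Transmission delay per hop = L/R = 49000/3330000000 = 14.7147 μs; 5 hops → 73.5736 μs.
Propagation delays (d/s per hop): 0.01965, 0.0552381, 0.0645, 1716.67, 0.0721154 μs; sum = 1716.88 μs.
End-to-end = 1790 μs.

1790 μs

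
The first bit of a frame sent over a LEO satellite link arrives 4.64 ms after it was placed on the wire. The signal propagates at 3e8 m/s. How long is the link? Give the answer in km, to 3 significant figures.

1390 km

d = s × t_prop = 300000000 × 0.00464 = 1390 km.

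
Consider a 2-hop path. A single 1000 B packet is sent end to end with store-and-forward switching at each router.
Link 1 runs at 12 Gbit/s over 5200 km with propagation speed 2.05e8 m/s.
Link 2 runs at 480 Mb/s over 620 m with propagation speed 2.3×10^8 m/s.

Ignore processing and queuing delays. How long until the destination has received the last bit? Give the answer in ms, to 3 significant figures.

25.4 ms

L = 1000 × 8 = 8000 bits.
Transmission delays (L/R per hop): 0.000666667, 0.0166667 ms; sum = 0.0173333 ms.
Propagation delays (d/s per hop): 25.3659, 0.00269565 ms; sum = 25.3685 ms.
End-to-end = 25.4 ms.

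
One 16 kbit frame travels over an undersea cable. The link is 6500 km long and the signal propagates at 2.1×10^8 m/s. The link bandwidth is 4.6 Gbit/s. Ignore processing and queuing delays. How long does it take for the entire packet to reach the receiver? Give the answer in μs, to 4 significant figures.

L = 16000 bits.
Transmission delay = L/R = 16000 / 4600000000 = 3.47826 μs.
Propagation delay = d/s = 6500000 m / 210000000 m/s = 30952.4 μs.
Total = 30960 μs.

30960 μs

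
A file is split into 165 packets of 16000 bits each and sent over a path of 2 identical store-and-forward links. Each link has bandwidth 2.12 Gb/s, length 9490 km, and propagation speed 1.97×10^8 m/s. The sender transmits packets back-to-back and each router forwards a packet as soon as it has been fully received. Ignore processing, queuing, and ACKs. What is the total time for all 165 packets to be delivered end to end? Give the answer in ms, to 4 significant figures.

Per-hop transmission t_tx = L/R = 16000/2120000000 = 0.00754717 ms.
Per-hop propagation t_prop = 9490000/197000000 = 48.1726 ms.
Pipeline fill: first packet needs 2·t_tx to clear all hops; remaining 164 packets each add one t_tx.
Total = (2+165-1)·t_tx + 2·t_prop = 166·0.00754717 + 2·48.1726 = 97.60 ms.

97.60 ms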